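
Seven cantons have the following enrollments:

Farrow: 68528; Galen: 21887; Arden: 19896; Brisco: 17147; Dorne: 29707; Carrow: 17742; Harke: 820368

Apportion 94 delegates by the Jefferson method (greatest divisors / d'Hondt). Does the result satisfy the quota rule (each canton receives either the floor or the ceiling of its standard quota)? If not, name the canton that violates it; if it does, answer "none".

Standard quotas: Farrow 6.472, Galen 2.067, Arden 1.879, Brisco 1.619, Dorne 2.806, Carrow 1.676, Harke 77.481.
Jefferson allocation: Farrow 6, Galen 2, Arden 1, Brisco 1, Dorne 2, Carrow 1, Harke 81.
Harke has quota 77.481 (lower 77, upper 78) but receives 81 — outside the quota interval.

Harke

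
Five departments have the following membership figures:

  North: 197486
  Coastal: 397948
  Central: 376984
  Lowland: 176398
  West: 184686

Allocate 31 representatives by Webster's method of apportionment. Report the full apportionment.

Standard divisor 1333502/31 ≈ 43016.194; standard quotas: North 4.591, Coastal 9.251, Central 8.764, Lowland 4.101, West 4.293.
Rounding to the nearest integer gives North 5, Coastal 9, Central 9, Lowland 4, West 4 — total 31, matching the house size, so no adjustment is needed.

North 5, Coastal 9, Central 9, Lowland 4, West 4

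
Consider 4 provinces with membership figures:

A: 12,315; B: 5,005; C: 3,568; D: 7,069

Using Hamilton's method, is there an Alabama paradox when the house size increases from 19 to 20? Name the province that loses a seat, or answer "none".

C

At 19 seats: A 8, B 3, C 3, D 5.
At 20 seats: A 9, B 4, C 2, D 5.
C drops from 3 to 2.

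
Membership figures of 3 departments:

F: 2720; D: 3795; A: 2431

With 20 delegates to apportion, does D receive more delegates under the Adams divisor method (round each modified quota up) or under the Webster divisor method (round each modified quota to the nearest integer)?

Adams: F 6, D 8, A 6.
Webster: F 6, D 9, A 5.
D gets 8 under Adams and 9 under Webster.

Webster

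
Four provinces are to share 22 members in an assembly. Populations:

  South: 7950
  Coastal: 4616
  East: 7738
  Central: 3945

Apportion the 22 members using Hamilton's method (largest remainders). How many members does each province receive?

Standard divisor: 24249 ÷ 22 ≈ 1102.227.
Standard quotas: South 7.2127, Coastal 4.1879, East 7.0203, Central 3.5791.
Lower quotas: South 7, Coastal 4, East 7, Central 3 (sum 21, leaving 1 seat).
Remainders in descending order: Central 0.5791, South 0.2127, Coastal 0.1879, East 0.0203.
The surplus seat goes to Central.

South 7; Coastal 4; East 7; Central 4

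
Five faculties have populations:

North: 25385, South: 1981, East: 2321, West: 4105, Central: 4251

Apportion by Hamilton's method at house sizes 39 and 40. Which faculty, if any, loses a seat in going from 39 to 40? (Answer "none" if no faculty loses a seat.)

East

At 39 seats: North 26, South 2, East 3, West 4, Central 4.
At 40 seats: North 27, South 2, East 2, West 4, Central 5.
East drops from 3 to 2.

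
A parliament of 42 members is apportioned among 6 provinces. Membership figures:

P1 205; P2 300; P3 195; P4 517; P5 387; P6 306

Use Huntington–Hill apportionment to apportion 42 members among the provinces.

With divisor 45.7: modified quotas P1 4.486, P2 6.565, P3 4.267, P4 11.313, P5 8.468, P6 6.696.
Geometric-mean thresholds: P1 √(4·5)=4.472, P2 √(6·7)=6.481, P3 √(4·5)=4.472, P4 √(11·12)=11.489, P5 √(8·9)=8.485, P6 √(6·7)=6.481.
Each quota rounded against its threshold gives P1 5, P2 7, P3 4, P4 11, P5 8, P6 7 (total 42).

P1=5, P2=7, P3=4, P4=11, P5=8, P6=7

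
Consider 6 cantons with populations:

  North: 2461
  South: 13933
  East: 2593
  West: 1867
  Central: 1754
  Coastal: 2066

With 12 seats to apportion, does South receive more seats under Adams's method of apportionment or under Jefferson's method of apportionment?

Adams: North 1, South 6, East 2, West 1, Central 1, Coastal 1.
Jefferson: North 1, South 7, East 1, West 1, Central 1, Coastal 1.
South gets 6 under Adams and 7 under Jefferson.

Jefferson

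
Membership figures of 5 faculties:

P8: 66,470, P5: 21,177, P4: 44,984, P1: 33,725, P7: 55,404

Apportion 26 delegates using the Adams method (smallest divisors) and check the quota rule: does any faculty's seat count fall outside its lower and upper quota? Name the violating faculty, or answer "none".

none

Standard quotas: P8 7.793, P5 2.483, P4 5.274, P1 3.954, P7 6.496.
Adams allocation: P8 8, P5 3, P4 5, P1 4, P7 6.
Every allocation lies between the lower and upper quota.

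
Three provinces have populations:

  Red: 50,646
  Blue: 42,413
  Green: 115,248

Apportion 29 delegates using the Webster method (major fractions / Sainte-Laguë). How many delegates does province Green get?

Standard divisor 208307/29 ≈ 7183; standard quotas: Red 7.051, Blue 5.905, Green 16.045.
Rounding to the nearest integer gives Red 7, Blue 6, Green 16 — total 29, matching the house size, so no adjustment is needed.
Green receives 16.

16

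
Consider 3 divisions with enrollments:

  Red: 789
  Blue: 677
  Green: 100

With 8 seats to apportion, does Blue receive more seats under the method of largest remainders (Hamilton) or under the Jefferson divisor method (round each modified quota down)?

Jefferson

Hamilton: Red 4, Blue 3, Green 1.
Jefferson: Red 4, Blue 4, Green 0.
Blue gets 3 under Hamilton and 4 under Jefferson.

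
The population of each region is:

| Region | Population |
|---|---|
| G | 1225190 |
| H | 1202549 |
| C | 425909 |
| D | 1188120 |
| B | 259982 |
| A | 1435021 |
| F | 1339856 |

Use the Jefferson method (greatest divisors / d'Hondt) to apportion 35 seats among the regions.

G=6, H=6, C=2, D=6, B=1, A=7, F=7

Standard divisor 7076627/35 ≈ 202189.343; standard quotas: G 6.060, H 5.948, C 2.106, D 5.876, B 1.286, A 7.097, F 6.627.
Rounding down gives 6, 5, 2, 5, 1, 7, 6 = 32 seats, so the divisor must be adjusted.
With modified divisor 185400: modified quotas G 6.608, H 6.486, C 2.297, D 6.408, B 1.402, A 7.740, F 7.227.
Rounding down: G 6, H 6, C 2, D 6, B 1, A 7, F 7 (total 35).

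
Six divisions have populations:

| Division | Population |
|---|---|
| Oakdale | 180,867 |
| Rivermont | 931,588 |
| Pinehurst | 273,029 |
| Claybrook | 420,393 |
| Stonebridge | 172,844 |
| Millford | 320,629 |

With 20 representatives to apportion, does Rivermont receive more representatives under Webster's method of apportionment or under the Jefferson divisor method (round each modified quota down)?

Jefferson

Webster: Oakdale 2, Rivermont 8, Pinehurst 2, Claybrook 4, Stonebridge 1, Millford 3.
Jefferson: Oakdale 1, Rivermont 9, Pinehurst 2, Claybrook 4, Stonebridge 1, Millford 3.
Rivermont gets 8 under Webster and 9 under Jefferson.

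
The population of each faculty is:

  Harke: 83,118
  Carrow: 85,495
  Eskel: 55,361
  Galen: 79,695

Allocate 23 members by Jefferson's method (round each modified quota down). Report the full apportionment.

Harke=6, Carrow=7, Eskel=4, Galen=6

Standard divisor 303669/23 ≈ 13203; standard quotas: Harke 6.295, Carrow 6.475, Eskel 4.193, Galen 6.036.
Rounding down gives 6, 6, 4, 6 = 22 seats, so the divisor must be adjusted.
With modified divisor 12000: modified quotas Harke 6.926, Carrow 7.125, Eskel 4.613, Galen 6.641.
Rounding down: Harke 6, Carrow 7, Eskel 4, Galen 6 (total 23).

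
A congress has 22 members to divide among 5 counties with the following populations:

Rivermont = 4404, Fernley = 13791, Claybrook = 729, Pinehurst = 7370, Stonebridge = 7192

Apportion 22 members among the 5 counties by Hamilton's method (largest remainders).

The standard divisor is 33486/22 ≈ 1522.091.
Standard quotas: Rivermont 2.8934, Fernley 9.0606, Claybrook 0.4789, Pinehurst 4.8420, Stonebridge 4.7251.
Lower quotas: Rivermont 2, Fernley 9, Claybrook 0, Pinehurst 4, Stonebridge 4 (sum 19, leaving 3 seats).
Remainders in descending order: Rivermont 0.8934, Pinehurst 0.8420, Stonebridge 0.7251, Claybrook 0.4789, Fernley 0.0606.
Largest remainders: Rivermont, Pinehurst, Stonebridge receive the extra seats.

Rivermont 3; Fernley 9; Claybrook 0; Pinehurst 5; Stonebridge 5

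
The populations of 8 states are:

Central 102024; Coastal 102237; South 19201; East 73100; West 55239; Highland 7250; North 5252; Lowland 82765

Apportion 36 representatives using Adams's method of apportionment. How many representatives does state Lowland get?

6

Standard divisor 447068/36 ≈ 12418.556; standard quotas: Central 8.215, Coastal 8.233, South 1.546, East 5.886, West 4.448, Highland 0.584, North 0.423, Lowland 6.665.
Rounding up gives 9, 9, 2, 6, 5, 1, 1, 7 = 40 seats, so the divisor must be adjusted.
With modified divisor 14200: modified quotas Central 7.185, Coastal 7.200, South 1.352, East 5.148, West 3.890, Highland 0.511, North 0.370, Lowland 5.829.
Rounding up: Central 8, Coastal 8, South 2, East 6, West 4, Highland 1, North 1, Lowland 6 (total 36).
Lowland receives 6.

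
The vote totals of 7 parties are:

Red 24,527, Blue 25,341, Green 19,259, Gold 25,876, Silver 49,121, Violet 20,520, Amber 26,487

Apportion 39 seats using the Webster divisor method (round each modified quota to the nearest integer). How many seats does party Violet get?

4

Standard divisor 191131/39 ≈ 4900.795; standard quotas: Red 5.005, Blue 5.171, Green 3.930, Gold 5.280, Silver 10.023, Violet 4.187, Amber 5.405.
Rounding to the nearest integer gives 5, 5, 4, 5, 10, 4, 5 = 38 seats, so the divisor must be adjusted.
With modified divisor 4760: modified quotas Red 5.153, Blue 5.324, Green 4.046, Gold 5.436, Silver 10.320, Violet 4.311, Amber 5.564.
Rounding to the nearest integer: Red 5, Blue 5, Green 4, Gold 5, Silver 10, Violet 4, Amber 6 (total 39).
Violet receives 4.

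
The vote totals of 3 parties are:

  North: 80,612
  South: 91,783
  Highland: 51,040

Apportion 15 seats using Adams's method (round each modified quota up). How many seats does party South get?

Standard divisor 223435/15 ≈ 14895.667; standard quotas: North 5.412, South 6.162, Highland 3.426.
Rounding up gives 6, 7, 4 = 17 seats, so the divisor must be adjusted.
With modified divisor 16600: modified quotas North 4.856, South 5.529, Highland 3.075.
Rounding up: North 5, South 6, Highland 4 (total 15).
South receives 6.

6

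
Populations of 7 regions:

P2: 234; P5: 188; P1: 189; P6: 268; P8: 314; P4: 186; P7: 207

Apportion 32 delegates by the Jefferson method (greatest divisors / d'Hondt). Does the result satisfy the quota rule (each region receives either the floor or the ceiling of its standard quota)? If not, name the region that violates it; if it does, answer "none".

none

Standard quotas: P2 4.721, P5 3.793, P1 3.813, P6 5.407, P8 6.335, P4 3.753, P7 4.177.
Jefferson allocation: P2 5, P5 4, P1 4, P6 5, P8 6, P4 4, P7 4.
Every allocation lies between the lower and upper quota.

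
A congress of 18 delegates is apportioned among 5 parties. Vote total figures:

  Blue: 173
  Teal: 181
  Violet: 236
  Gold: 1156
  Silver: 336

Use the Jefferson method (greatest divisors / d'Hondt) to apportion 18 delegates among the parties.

Blue: 1, Teal: 1, Violet: 2, Gold: 11, Silver: 3

Standard divisor 2082/18 ≈ 115.667; standard quotas: Blue 1.496, Teal 1.565, Violet 2.040, Gold 9.994, Silver 2.905.
Rounding down gives 1, 1, 2, 9, 2 = 15 seats, so the divisor must be adjusted.
With modified divisor 100: modified quotas Blue 1.730, Teal 1.810, Violet 2.360, Gold 11.560, Silver 3.360.
Rounding down: Blue 1, Teal 1, Violet 2, Gold 11, Silver 3 (total 18).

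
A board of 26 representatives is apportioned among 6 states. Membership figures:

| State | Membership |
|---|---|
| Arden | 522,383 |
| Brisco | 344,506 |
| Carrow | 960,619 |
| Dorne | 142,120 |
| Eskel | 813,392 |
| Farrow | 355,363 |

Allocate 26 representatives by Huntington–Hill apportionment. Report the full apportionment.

With divisor 121159: modified quotas Arden 4.312, Brisco 2.843, Carrow 7.929, Dorne 1.173, Eskel 6.713, Farrow 2.933.
Geometric-mean thresholds: Arden √(4·5)=4.472, Brisco √(2·3)=2.449, Carrow √(7·8)=7.483, Dorne √(1·2)=1.414, Eskel √(6·7)=6.481, Farrow √(2·3)=2.449.
Each quota rounded against its threshold gives Arden 4, Brisco 3, Carrow 8, Dorne 1, Eskel 7, Farrow 3 (total 26).

Arden: 4, Brisco: 3, Carrow: 8, Dorne: 1, Eskel: 7, Farrow: 3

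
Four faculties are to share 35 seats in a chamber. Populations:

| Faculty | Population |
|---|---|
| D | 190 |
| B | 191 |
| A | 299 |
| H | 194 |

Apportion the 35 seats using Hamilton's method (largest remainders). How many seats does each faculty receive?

D 7, B 8, A 12, H 8

Total 874; standard divisor 874/35 ≈ 24.971.
Standard quotas: D 7.609, B 7.649, A 11.974, H 7.769.
Lower quotas: D 7, B 7, A 11, H 7 (sum 32, leaving 3 seats).
Remainders in descending order: A 0.974, H 0.769, B 0.649, D 0.609.
Largest remainders: A, H, B receive the extra seats.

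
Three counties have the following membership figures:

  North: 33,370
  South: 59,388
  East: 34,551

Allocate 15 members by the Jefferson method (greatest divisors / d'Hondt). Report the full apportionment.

North: 4, South: 7, East: 4

Standard divisor 127309/15 ≈ 8487.267; standard quotas: North 3.932, South 6.997, East 4.071.
Rounding down gives 3, 6, 4 = 13 seats, so the divisor must be adjusted.
With modified divisor 7900: modified quotas North 4.224, South 7.517, East 4.374.
Rounding down: North 4, South 7, East 4 (total 15).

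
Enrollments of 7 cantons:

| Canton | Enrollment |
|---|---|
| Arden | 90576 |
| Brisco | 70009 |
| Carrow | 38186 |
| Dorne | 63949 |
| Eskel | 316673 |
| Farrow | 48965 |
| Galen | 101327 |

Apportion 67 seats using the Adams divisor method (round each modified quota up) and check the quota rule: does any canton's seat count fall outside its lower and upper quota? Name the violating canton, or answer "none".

Eskel

Standard quotas: Arden 8.317, Brisco 6.428, Carrow 3.506, Dorne 5.872, Eskel 29.077, Farrow 4.496, Galen 9.304.
Adams allocation: Arden 8, Brisco 7, Carrow 4, Dorne 6, Eskel 28, Farrow 5, Galen 9.
Eskel has quota 29.077 (lower 29, upper 30) but receives 28 — outside the quota interval.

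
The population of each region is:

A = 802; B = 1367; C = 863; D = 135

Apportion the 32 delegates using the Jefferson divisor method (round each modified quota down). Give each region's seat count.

Standard divisor 3167/32 ≈ 98.969; standard quotas: A 8.104, B 13.812, C 8.720, D 1.364.
Rounding down gives 8, 13, 8, 1 = 30 seats, so the divisor must be adjusted.
With modified divisor 94: modified quotas A 8.532, B 14.543, C 9.181, D 1.436.
Rounding down: A 8, B 14, C 9, D 1 (total 32).

A 8, B 14, C 9, D 1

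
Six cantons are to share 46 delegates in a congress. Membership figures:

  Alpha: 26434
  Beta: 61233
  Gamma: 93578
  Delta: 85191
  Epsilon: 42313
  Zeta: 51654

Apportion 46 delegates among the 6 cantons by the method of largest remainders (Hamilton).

The standard divisor is 360403/46 ≈ 7834.848.
Standard quotas: Alpha 3.3739, Beta 7.8155, Gamma 11.9438, Delta 10.8733, Epsilon 5.4006, Zeta 6.5929.
Lower quotas: Alpha 3, Beta 7, Gamma 11, Delta 10, Epsilon 5, Zeta 6 (sum 42, leaving 4 seats).
Remainders in descending order: Gamma 0.9438, Delta 0.8733, Beta 0.8155, Zeta 0.5929, Epsilon 0.4006, Alpha 0.3739.
Largest remainders: Gamma, Delta, Beta, Zeta receive the extra seats.

Alpha 3; Beta 8; Gamma 12; Delta 11; Epsilon 5; Zeta 7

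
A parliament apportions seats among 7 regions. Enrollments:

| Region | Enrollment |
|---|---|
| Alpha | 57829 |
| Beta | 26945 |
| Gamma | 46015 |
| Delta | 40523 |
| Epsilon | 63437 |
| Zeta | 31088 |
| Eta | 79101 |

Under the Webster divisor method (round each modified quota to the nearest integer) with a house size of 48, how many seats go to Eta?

11

Standard divisor 344938/48 ≈ 7186.208; standard quotas: Alpha 8.047, Beta 3.750, Gamma 6.403, Delta 5.639, Epsilon 8.828, Zeta 4.326, Eta 11.007.
Rounding to the nearest integer gives Alpha 8, Beta 4, Gamma 6, Delta 6, Epsilon 9, Zeta 4, Eta 11 — total 48, matching the house size, so no adjustment is needed.
Eta receives 11.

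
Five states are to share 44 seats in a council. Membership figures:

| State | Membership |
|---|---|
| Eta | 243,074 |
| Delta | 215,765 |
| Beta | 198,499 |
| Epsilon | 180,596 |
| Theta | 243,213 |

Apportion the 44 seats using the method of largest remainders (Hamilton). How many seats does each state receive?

Eta 10, Delta 9, Beta 8, Epsilon 7, Theta 10

The standard divisor is 1081147/44 ≈ 24571.523.
Standard quotas: Eta 9.8925, Delta 8.7811, Beta 8.0784, Epsilon 7.3498, Theta 9.8982.
Lower quotas: Eta 9, Delta 8, Beta 8, Epsilon 7, Theta 9 (sum 41, leaving 3 seats).
Remainders in descending order: Theta 0.8982, Eta 0.8925, Delta 0.7811, Epsilon 0.3498, Beta 0.0784.
The surplus seats go to Theta, Eta, Delta.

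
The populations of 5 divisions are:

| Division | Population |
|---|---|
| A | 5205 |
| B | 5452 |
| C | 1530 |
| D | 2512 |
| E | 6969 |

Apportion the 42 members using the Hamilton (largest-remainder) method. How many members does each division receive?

A 10; B 11; C 3; D 5; E 13

Total 21668; standard divisor 21668/42 ≈ 515.905.
Standard quotas: A 10.0891, B 10.5678, C 2.9657, D 4.8691, E 13.5083.
Lower quotas: A 10, B 10, C 2, D 4, E 13 (sum 39, leaving 3 seats).
Remainders in descending order: C 0.9657, D 0.8691, B 0.5678, E 0.5083, A 0.0891.
Largest remainders: C, D, B receive the extra seats.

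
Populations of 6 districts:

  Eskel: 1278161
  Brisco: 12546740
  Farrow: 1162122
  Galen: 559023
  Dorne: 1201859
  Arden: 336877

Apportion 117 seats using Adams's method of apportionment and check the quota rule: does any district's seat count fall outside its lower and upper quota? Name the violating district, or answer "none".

Brisco

Standard quotas: Eskel 8.753, Brisco 85.923, Farrow 7.958, Galen 3.828, Dorne 8.231, Arden 2.307.
Adams allocation: Eskel 9, Brisco 84, Farrow 8, Galen 4, Dorne 9, Arden 3.
Brisco has quota 85.923 (lower 85, upper 86) but receives 84 — outside the quota interval.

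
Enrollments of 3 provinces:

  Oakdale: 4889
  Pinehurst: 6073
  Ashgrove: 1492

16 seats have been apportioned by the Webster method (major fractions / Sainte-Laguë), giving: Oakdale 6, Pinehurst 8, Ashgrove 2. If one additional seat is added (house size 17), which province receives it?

Priority for the next seat is population ÷ (current seats + 0.5).
Priorities: Oakdale 752.154, Pinehurst 714.471, Ashgrove 596.800.
Highest priority: Oakdale.

Oakdale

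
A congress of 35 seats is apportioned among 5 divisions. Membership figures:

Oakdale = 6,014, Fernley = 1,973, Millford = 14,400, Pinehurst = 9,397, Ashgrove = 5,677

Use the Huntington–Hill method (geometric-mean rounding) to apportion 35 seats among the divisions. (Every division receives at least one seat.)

Oakdale 6, Fernley 2, Millford 13, Pinehurst 9, Ashgrove 5

With divisor 1083: modified quotas Oakdale 5.553, Fernley 1.822, Millford 13.296, Pinehurst 8.677, Ashgrove 5.242.
Geometric-mean thresholds: Oakdale √(5·6)=5.477, Fernley √(1·2)=1.414, Millford √(13·14)=13.491, Pinehurst √(8·9)=8.485, Ashgrove √(5·6)=5.477.
Each quota rounded against its threshold gives Oakdale 6, Fernley 2, Millford 13, Pinehurst 9, Ashgrove 5 (total 35).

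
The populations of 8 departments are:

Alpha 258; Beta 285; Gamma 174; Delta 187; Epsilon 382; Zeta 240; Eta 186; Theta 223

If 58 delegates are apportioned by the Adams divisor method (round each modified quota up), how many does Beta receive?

8

Standard divisor 1935/58 ≈ 33.362; standard quotas: Alpha 7.733, Beta 8.543, Gamma 5.216, Delta 5.605, Epsilon 11.450, Zeta 7.194, Eta 5.575, Theta 6.684.
Rounding up gives 8, 9, 6, 6, 12, 8, 6, 7 = 62 seats, so the divisor must be adjusted.
With modified divisor 36: modified quotas Alpha 7.167, Beta 7.917, Gamma 4.833, Delta 5.194, Epsilon 10.611, Zeta 6.667, Eta 5.167, Theta 6.194.
Rounding up: Alpha 8, Beta 8, Gamma 5, Delta 6, Epsilon 11, Zeta 7, Eta 6, Theta 7 (total 58).
Beta receives 8.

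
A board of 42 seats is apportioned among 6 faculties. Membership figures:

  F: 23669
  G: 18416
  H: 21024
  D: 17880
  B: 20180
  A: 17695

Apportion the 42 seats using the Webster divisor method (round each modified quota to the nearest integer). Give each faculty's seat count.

Standard divisor 118864/42 ≈ 2830.095; standard quotas: F 8.363, G 6.507, H 7.429, D 6.318, B 7.131, A 6.252.
Rounding to the nearest integer gives 8, 7, 7, 6, 7, 6 = 41 seats, so the divisor must be adjusted.
With modified divisor 2794: modified quotas F 8.471, G 6.591, H 7.525, D 6.399, B 7.223, A 6.333.
Rounding to the nearest integer: F 8, G 7, H 8, D 6, B 7, A 6 (total 42).

F=8, G=7, H=8, D=6, B=7, A=6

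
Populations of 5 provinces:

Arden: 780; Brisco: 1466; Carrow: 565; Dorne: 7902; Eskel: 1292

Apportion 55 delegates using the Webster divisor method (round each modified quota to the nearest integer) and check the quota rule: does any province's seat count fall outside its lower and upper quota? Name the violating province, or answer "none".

Dorne

Standard quotas: Arden 3.574, Brisco 6.716, Carrow 2.589, Dorne 36.202, Eskel 5.919.
Webster allocation: Arden 4, Brisco 7, Carrow 3, Dorne 35, Eskel 6.
Dorne has quota 36.202 (lower 36, upper 37) but receives 35 — outside the quota interval.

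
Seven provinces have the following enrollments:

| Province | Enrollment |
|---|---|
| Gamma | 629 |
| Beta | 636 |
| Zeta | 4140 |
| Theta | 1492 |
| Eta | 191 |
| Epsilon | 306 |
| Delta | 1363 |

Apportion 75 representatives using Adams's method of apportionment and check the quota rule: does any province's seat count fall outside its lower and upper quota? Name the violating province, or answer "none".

Standard quotas: Gamma 5.387, Beta 5.447, Zeta 35.457, Theta 12.778, Eta 1.636, Epsilon 2.621, Delta 11.674.
Adams allocation: Gamma 6, Beta 6, Zeta 34, Theta 13, Eta 2, Epsilon 3, Delta 11.
Zeta has quota 35.457 (lower 35, upper 36) but receives 34 — outside the quota interval.

Zeta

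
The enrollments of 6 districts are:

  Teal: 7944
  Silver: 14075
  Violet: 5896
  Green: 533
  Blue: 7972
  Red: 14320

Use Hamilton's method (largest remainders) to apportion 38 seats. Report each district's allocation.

Teal 6, Silver 11, Violet 4, Green 0, Blue 6, Red 11

Total 50740; standard divisor 50740/38 ≈ 1335.263.
Standard quotas: Teal 5.9494, Silver 10.5410, Violet 4.4156, Green 0.3992, Blue 5.9704, Red 10.7245.
Lower quotas: Teal 5, Silver 10, Violet 4, Green 0, Blue 5, Red 10 (sum 34, leaving 4 seats).
Remainders in descending order: Blue 0.9704, Teal 0.9494, Red 0.7245, Silver 0.5410, Violet 0.4156, Green 0.3992.
The surplus seats go to Blue, Teal, Red, Silver.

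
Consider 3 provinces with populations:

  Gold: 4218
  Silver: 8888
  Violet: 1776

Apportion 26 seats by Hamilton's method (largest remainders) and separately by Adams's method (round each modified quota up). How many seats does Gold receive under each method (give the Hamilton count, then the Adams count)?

7 and 8

Hamilton: Gold 7, Silver 16, Violet 3.
Adams: Gold 8, Silver 15, Violet 3.
Gold gets 7 under Hamilton and 8 under Adams.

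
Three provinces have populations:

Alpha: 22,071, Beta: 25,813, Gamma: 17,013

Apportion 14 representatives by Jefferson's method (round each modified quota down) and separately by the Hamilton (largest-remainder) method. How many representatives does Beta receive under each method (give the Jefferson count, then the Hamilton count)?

6 and 5

Jefferson: Alpha 5, Beta 6, Gamma 3.
Hamilton: Alpha 5, Beta 5, Gamma 4.
Beta gets 6 under Jefferson and 5 under Hamilton.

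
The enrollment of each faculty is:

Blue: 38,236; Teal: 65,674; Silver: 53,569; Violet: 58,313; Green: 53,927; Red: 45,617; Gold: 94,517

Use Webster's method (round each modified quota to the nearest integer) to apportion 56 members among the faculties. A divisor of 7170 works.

With modified divisor 7170: modified quotas Blue 5.333, Teal 9.160, Silver 7.471, Violet 8.133, Green 7.521, Red 6.362, Gold 13.182.
Rounding to the nearest integer: Blue 5, Teal 9, Silver 7, Violet 8, Green 8, Red 6, Gold 13 (total 56).

Blue 5, Teal 9, Silver 7, Violet 8, Green 8, Red 6, Gold 13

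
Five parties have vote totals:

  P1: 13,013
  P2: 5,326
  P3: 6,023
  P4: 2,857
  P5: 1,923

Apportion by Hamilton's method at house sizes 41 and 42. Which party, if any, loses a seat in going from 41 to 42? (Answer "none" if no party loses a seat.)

P2

At 41 seats: P1 18, P2 8, P3 8, P4 4, P5 3.
At 42 seats: P1 19, P2 7, P3 9, P4 4, P5 3.
P2 drops from 8 to 7.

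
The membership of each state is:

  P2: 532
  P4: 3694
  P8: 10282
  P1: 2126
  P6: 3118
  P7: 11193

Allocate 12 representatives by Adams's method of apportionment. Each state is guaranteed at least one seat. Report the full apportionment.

P2: 1, P4: 2, P8: 3, P1: 1, P6: 1, P7: 4

Standard divisor 30945/12 ≈ 2578.75; standard quotas: P2 0.206, P4 1.432, P8 3.987, P1 0.824, P6 1.209, P7 4.340.
Rounding up gives 1, 2, 4, 1, 2, 5 = 15 seats, so the divisor must be adjusted.
With modified divisor 3600: modified quotas P2 0.148, P4 1.026, P8 2.856, P1 0.591, P6 0.866, P7 3.109.
Rounding up: P2 1, P4 2, P8 3, P1 1, P6 1, P7 4 (total 12).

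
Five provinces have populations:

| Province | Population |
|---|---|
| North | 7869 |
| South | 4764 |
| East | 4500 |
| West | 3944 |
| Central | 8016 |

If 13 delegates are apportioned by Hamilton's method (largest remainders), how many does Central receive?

Total 29093; standard divisor 29093/13 ≈ 2237.923.
Standard quotas: North 3.5162, South 2.1288, East 2.0108, West 1.7623, Central 3.5819.
Lower quotas: North 3, South 2, East 2, West 1, Central 3 (sum 11, leaving 2 seats).
Remainders in descending order: West 0.7623, Central 0.5819, North 0.5162, South 0.1288, East 0.0108.
Largest remainders: West, Central receive the extra seats.
Central receives 4.

4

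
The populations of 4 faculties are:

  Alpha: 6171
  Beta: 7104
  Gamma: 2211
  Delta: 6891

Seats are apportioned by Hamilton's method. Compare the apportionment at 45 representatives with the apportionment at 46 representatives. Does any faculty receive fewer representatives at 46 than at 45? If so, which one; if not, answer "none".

At 45 seats: Alpha 12, Beta 14, Gamma 5, Delta 14.
At 46 seats: Alpha 13, Beta 15, Gamma 4, Delta 14.
Gamma drops from 5 to 4.

Gamma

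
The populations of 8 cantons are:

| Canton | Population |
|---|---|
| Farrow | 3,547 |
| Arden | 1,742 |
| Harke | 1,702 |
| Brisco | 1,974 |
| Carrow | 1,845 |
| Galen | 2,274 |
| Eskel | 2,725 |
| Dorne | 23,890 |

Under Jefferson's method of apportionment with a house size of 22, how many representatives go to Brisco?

Standard divisor 39699/22 ≈ 1804.5; standard quotas: Farrow 1.966, Arden 0.965, Harke 0.943, Brisco 1.094, Carrow 1.022, Galen 1.260, Eskel 1.510, Dorne 13.239.
Rounding down gives 1, 0, 0, 1, 1, 1, 1, 13 = 18 seats, so the divisor must be adjusted.
With modified divisor 1600: modified quotas Farrow 2.217, Arden 1.089, Harke 1.064, Brisco 1.234, Carrow 1.153, Galen 1.421, Eskel 1.703, Dorne 14.931.
Rounding down: Farrow 2, Arden 1, Harke 1, Brisco 1, Carrow 1, Galen 1, Eskel 1, Dorne 14 (total 22).
Brisco receives 1.

1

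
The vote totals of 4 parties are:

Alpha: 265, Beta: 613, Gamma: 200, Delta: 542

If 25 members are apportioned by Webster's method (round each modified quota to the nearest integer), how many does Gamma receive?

Standard divisor 1620/25 ≈ 64.8; standard quotas: Alpha 4.090, Beta 9.460, Gamma 3.086, Delta 8.364.
Rounding to the nearest integer gives 4, 9, 3, 8 = 24 seats, so the divisor must be adjusted.
With modified divisor 64: modified quotas Alpha 4.141, Beta 9.578, Gamma 3.125, Delta 8.469.
Rounding to the nearest integer: Alpha 4, Beta 10, Gamma 3, Delta 8 (total 25).
Gamma receives 3.

3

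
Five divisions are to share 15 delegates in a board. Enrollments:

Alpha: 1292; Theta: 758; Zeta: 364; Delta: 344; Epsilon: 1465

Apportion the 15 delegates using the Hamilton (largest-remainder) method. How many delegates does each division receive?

Total 4223; standard divisor 4223/15 ≈ 281.533.
Standard quotas: Alpha 4.589, Theta 2.692, Zeta 1.293, Delta 1.222, Epsilon 5.204.
Lower quotas: Alpha 4, Theta 2, Zeta 1, Delta 1, Epsilon 5 (sum 13, leaving 2 seats).
Remainders in descending order: Theta 0.692, Alpha 0.589, Zeta 0.293, Delta 0.222, Epsilon 0.204.
The surplus seats go to Theta, Alpha.

Alpha 5; Theta 3; Zeta 1; Delta 1; Epsilon 5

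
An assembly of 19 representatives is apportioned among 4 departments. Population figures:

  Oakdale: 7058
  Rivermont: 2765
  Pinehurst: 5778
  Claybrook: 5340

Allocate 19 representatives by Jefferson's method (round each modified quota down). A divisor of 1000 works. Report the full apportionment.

Oakdale 7, Rivermont 2, Pinehurst 5, Claybrook 5

With modified divisor 1000: modified quotas Oakdale 7.058, Rivermont 2.765, Pinehurst 5.778, Claybrook 5.340.
Rounding down: Oakdale 7, Rivermont 2, Pinehurst 5, Claybrook 5 (total 19).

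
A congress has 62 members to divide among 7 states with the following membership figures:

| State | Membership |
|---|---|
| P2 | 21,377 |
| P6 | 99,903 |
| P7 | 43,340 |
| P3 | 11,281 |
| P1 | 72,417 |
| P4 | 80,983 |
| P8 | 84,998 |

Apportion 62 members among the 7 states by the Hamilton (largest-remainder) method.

Standard divisor: 414299 ÷ 62 ≈ 6682.242.
Standard quotas: P2 3.1991, P6 14.9505, P7 6.4858, P3 1.6882, P1 10.8372, P4 12.1191, P8 12.7200.
Lower quotas: P2 3, P6 14, P7 6, P3 1, P1 10, P4 12, P8 12 (sum 58, leaving 4 seats).
Remainders in descending order: P6 0.9505, P1 0.8372, P8 0.7200, P3 0.6882, P7 0.4858, P2 0.1991, P4 0.1191.
Largest remainders: P6, P1, P8, P3 receive the extra seats.

P2: 3; P6: 15; P7: 6; P3: 2; P1: 11; P4: 12; P8: 13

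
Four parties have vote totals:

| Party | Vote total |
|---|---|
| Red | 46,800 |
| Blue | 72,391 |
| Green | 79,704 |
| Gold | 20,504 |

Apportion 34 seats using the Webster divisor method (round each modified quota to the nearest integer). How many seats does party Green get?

13

Standard divisor 219399/34 ≈ 6452.912; standard quotas: Red 7.253, Blue 11.218, Green 12.352, Gold 3.177.
Rounding to the nearest integer gives 7, 11, 12, 3 = 33 seats, so the divisor must be adjusted.
With modified divisor 6340: modified quotas Red 7.382, Blue 11.418, Green 12.572, Gold 3.234.
Rounding to the nearest integer: Red 7, Blue 11, Green 13, Gold 3 (total 34).
Green receives 13.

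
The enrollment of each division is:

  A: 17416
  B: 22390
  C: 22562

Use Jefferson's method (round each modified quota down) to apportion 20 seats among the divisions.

A: 6, B: 7, C: 7

Standard divisor 62368/20 ≈ 3118.4; standard quotas: A 5.585, B 7.180, C 7.235.
Rounding down gives 5, 7, 7 = 19 seats, so the divisor must be adjusted.
With modified divisor 2860: modified quotas A 6.090, B 7.829, C 7.889.
Rounding down: A 6, B 7, C 7 (total 20).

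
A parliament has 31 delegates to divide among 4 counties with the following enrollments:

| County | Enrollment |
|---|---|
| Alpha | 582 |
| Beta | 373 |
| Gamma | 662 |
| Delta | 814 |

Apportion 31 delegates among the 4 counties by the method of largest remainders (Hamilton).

The standard divisor is 2431/31 ≈ 78.419.
Standard quotas: Alpha 7.422, Beta 4.756, Gamma 8.442, Delta 10.380.
Lower quotas: Alpha 7, Beta 4, Gamma 8, Delta 10 (sum 29, leaving 2 seats).
Remainders in descending order: Beta 0.756, Gamma 0.442, Alpha 0.422, Delta 0.380.
The surplus seats go to Beta, Gamma.

Alpha 7, Beta 5, Gamma 9, Delta 10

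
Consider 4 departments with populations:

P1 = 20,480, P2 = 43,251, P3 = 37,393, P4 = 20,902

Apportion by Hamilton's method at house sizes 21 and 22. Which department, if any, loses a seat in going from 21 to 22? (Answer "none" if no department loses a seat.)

P1

At 21 seats: P1 4, P2 7, P3 6, P4 4.
At 22 seats: P1 3, P2 8, P3 7, P4 4.
P1 drops from 4 to 3.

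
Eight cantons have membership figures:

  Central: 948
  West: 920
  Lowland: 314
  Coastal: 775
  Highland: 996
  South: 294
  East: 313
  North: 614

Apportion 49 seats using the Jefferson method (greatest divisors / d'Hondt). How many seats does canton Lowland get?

3

Standard divisor 5174/49 ≈ 105.592; standard quotas: Central 8.978, West 8.713, Lowland 2.974, Coastal 7.340, Highland 9.433, South 2.784, East 2.964, North 5.815.
Rounding down gives 8, 8, 2, 7, 9, 2, 2, 5 = 43 seats, so the divisor must be adjusted.
With modified divisor 99: modified quotas Central 9.576, West 9.293, Lowland 3.172, Coastal 7.828, Highland 10.061, South 2.970, East 3.162, North 6.202.
Rounding down: Central 9, West 9, Lowland 3, Coastal 7, Highland 10, South 2, East 3, North 6 (total 49).
Lowland receives 3.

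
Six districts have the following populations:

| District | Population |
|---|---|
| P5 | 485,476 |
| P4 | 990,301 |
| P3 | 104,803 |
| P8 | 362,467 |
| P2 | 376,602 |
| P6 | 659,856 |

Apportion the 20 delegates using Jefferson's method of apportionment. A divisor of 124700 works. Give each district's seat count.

With modified divisor 124700: modified quotas P5 3.893, P4 7.941, P3 0.840, P8 2.907, P2 3.020, P6 5.292.
Rounding down: P5 3, P4 7, P3 0, P8 2, P2 3, P6 5 (total 20).

P5 3, P4 7, P3 0, P8 2, P2 3, P6 5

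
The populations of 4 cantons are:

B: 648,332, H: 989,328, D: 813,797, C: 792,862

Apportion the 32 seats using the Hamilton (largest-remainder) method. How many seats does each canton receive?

B: 6; H: 10; D: 8; C: 8

The standard divisor is 3244319/32 ≈ 101384.969.
Standard quotas: B 6.3948, H 9.7581, D 8.0268, C 7.8203.
Lower quotas: B 6, H 9, D 8, C 7 (sum 30, leaving 2 seats).
Remainders in descending order: C 0.8203, H 0.7581, B 0.3948, D 0.0268.
The surplus seats go to C, H.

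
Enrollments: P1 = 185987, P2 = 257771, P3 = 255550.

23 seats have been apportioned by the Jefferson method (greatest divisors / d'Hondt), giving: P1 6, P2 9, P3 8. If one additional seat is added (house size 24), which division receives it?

Priority for the next seat is population ÷ (current seats + 1).
Priorities: P1 26569.571, P2 25777.100, P3 28394.444.
Highest priority: P3.

P3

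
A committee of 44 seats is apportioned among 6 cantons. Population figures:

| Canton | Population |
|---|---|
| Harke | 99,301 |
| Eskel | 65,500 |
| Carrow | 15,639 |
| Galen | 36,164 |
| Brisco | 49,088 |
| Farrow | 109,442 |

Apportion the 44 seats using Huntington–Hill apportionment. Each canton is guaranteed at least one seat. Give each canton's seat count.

With divisor 8698: modified quotas Harke 11.417, Eskel 7.530, Carrow 1.798, Galen 4.158, Brisco 5.644, Farrow 12.582.
Geometric-mean thresholds: Harke √(11·12)=11.489, Eskel √(7·8)=7.483, Carrow √(1·2)=1.414, Galen √(4·5)=4.472, Brisco √(5·6)=5.477, Farrow √(12·13)=12.490.
Each quota rounded against its threshold gives Harke 11, Eskel 8, Carrow 2, Galen 4, Brisco 6, Farrow 13 (total 44).

Harke: 11, Eskel: 8, Carrow: 2, Galen: 4, Brisco: 6, Farrow: 13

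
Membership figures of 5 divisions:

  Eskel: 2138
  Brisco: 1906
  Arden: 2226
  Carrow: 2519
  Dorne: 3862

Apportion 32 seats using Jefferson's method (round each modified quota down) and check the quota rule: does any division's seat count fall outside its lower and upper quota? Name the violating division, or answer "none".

none

Standard quotas: Eskel 5.408, Brisco 4.821, Arden 5.631, Carrow 6.372, Dorne 9.769.
Jefferson allocation: Eskel 5, Brisco 5, Arden 6, Carrow 6, Dorne 10.
Every allocation lies between the lower and upper quota.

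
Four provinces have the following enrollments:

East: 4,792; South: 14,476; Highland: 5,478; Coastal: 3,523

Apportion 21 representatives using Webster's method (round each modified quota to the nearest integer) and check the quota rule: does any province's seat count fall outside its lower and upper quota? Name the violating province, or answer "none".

Standard quotas: East 3.560, South 10.754, Highland 4.069, Coastal 2.617.
Webster allocation: East 3, South 11, Highland 4, Coastal 3.
Every allocation lies between the lower and upper quota.

none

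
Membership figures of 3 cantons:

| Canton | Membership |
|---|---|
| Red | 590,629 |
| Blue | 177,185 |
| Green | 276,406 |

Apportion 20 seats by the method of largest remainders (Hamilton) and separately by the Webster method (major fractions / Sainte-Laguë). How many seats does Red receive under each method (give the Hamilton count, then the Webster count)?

11 and 12

Hamilton: Red 11, Blue 4, Green 5.
Webster: Red 12, Blue 3, Green 5.
Red gets 11 under Hamilton and 12 under Webster.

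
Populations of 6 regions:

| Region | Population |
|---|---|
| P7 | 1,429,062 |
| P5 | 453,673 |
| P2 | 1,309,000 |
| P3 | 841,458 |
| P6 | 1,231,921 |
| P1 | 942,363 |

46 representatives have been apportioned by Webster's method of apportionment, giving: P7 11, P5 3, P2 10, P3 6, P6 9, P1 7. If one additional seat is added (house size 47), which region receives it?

Priority for the next seat is population ÷ (current seats + 0.5).
Priorities: P7 124266.261, P5 129620.857, P2 124666.667, P3 129455.077, P6 129675.895, P1 125648.400.
Highest priority: P6.

P6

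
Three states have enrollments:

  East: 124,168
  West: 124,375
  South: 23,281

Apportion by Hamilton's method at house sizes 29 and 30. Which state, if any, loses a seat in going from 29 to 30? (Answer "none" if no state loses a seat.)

At 29 seats: East 13, West 13, South 3.
At 30 seats: East 14, West 14, South 2.
South drops from 3 to 2.

South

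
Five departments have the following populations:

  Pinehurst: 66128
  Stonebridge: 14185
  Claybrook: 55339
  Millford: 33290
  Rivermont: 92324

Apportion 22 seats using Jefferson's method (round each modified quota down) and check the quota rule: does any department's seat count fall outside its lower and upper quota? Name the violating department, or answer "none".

Standard quotas: Pinehurst 5.568, Stonebridge 1.194, Claybrook 4.660, Millford 2.803, Rivermont 7.774.
Jefferson allocation: Pinehurst 5, Stonebridge 1, Claybrook 5, Millford 3, Rivermont 8.
Every allocation lies between the lower and upper quota.

none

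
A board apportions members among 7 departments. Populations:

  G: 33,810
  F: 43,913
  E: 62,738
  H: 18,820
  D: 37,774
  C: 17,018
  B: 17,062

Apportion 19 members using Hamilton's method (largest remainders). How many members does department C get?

1

Total 231135; standard divisor 231135/19 = 12165.
Standard quotas: G 2.7793, F 3.6098, E 5.1573, H 1.5471, D 3.1051, C 1.3989, B 1.4025.
Lower quotas: G 2, F 3, E 5, H 1, D 3, C 1, B 1 (sum 16, leaving 3 seats).
Remainders in descending order: G 0.7793, F 0.6098, H 0.5471, B 0.4025, C 0.3989, E 0.1573, D 0.1051.
Largest remainders: G, F, H receive the extra seats.
C receives 1.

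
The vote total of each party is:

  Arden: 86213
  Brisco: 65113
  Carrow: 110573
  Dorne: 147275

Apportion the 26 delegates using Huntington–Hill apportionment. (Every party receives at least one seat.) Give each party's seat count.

With divisor 15632: modified quotas Arden 5.515, Brisco 4.165, Carrow 7.074, Dorne 9.421.
Geometric-mean thresholds: Arden √(5·6)=5.477, Brisco √(4·5)=4.472, Carrow √(7·8)=7.483, Dorne √(9·10)=9.487.
Each quota rounded against its threshold gives Arden 6, Brisco 4, Carrow 7, Dorne 9 (total 26).

Arden 6, Brisco 4, Carrow 7, Dorne 9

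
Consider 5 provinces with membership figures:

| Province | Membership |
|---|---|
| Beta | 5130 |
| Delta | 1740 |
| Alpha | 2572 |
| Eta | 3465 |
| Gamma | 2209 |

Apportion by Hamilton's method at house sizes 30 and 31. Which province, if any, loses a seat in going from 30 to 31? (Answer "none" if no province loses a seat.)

none

At 30 seats: Beta 10, Delta 4, Alpha 5, Eta 7, Gamma 4.
At 31 seats: Beta 10, Delta 4, Alpha 5, Eta 7, Gamma 5.
No province's allocation decreased.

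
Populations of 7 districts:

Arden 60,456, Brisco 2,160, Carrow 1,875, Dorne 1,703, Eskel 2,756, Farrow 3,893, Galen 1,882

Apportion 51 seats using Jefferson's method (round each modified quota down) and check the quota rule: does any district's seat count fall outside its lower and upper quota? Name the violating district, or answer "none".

Standard quotas: Arden 41.261, Brisco 1.474, Carrow 1.280, Dorne 1.162, Eskel 1.881, Farrow 2.657, Galen 1.284.
Jefferson allocation: Arden 43, Brisco 1, Carrow 1, Dorne 1, Eskel 2, Farrow 2, Galen 1.
Arden has quota 41.261 (lower 41, upper 42) but receives 43 — outside the quota interval.

Arden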